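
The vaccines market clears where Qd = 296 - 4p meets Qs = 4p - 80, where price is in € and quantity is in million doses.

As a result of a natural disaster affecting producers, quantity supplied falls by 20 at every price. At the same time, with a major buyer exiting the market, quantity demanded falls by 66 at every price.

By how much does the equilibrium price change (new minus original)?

Before the shock: 296 - 4p = 4p - 80 ⇒ 376 = 8p ⇒ p = 47, Q = 108.
The shock moves the curves to Qd = 230 - 4p and Qs = 4p - 100.
Equate the new curves: 230 - 4p = 4p - 100, giving 330 = 8p, p = 41.25, Q = 65.
Δp = 41.25 − 47 = -5.75.

-5.75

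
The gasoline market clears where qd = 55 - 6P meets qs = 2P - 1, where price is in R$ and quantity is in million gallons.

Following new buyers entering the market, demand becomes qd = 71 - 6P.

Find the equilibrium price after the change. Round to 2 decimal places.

Initially, 55 - 6P = 2P - 1, so 56 = 8P and P = 7, q = 13.
With the change applied: demand qd = 71 - 6P, supply qs = 2P - 1.
Clearing the new market: 71 - 6P = 2P - 1, so P = 9 and q = 17.

9.00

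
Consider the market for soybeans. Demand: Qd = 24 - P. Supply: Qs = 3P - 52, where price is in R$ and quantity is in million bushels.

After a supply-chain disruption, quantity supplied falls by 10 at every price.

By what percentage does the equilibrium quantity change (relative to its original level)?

-50

Original equilibrium: 24 - P = 3P - 52 gives 76 = 4P, so P = 19 and Q = 5.
The shock moves the curves to Qd = 24 - P and Qs = 3P - 62.
New equilibrium: 24 - P = 3P - 62 ⇒ 86 = 4P ⇒ P = 21.5, Q = 2.5.
%ΔQ = (2.5 − 5) / 5 × 100 = -50%.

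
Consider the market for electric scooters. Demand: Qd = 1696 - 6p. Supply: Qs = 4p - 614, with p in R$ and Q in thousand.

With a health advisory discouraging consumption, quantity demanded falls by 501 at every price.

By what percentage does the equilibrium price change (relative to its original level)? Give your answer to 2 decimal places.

-21.69

Before the shock: 1696 - 6p = 4p - 614 ⇒ 2310 = 10p ⇒ p = 231, Q = 310.
The shock moves the curves to Qd = 1195 - 6p and Qs = 4p - 614.
Equate the new curves: 1195 - 6p = 4p - 614, giving 1809 = 10p, p = 180.9, Q = 109.6.
%Δp = (180.9 − 231) / 231 × 100 = -21.69%.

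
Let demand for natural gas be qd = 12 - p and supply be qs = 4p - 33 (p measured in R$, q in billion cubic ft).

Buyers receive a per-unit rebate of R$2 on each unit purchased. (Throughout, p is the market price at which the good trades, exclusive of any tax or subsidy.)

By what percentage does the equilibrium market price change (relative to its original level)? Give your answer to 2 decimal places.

+4.44

Before the shock: 12 - p = 4p - 33 ⇒ 45 = 5p ⇒ p = 9, q = 3.
Since buyers' out-of-pocket price is the market price minus the rebate, the effective demand curve becomes qd = 14 - p.
Clearing the new market: 14 - p = 4p - 33, so p = 9.4 and q = 4.6.
%Δp = (9.4 − 9) / 9 × 100 = +4.44%.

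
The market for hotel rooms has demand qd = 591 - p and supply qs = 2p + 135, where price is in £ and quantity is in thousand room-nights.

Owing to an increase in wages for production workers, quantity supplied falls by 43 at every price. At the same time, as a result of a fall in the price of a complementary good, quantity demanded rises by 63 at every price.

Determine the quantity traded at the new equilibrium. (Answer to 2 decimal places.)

Initially, 591 - p = 2p + 135, so 456 = 3p and p = 152, q = 439.
After the shift, demand is qd = 654 - p and supply is qs = 2p + 92.
New equilibrium: 654 - p = 2p + 92 ⇒ 562 = 3p ⇒ p = 562/3 ≈ 187.3333, q = 1400/3 ≈ 466.6667.

466.67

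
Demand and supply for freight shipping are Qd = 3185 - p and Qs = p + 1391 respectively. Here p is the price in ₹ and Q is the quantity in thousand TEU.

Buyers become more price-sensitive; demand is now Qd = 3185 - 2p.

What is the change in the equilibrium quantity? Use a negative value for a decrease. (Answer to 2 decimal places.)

Original equilibrium: 3185 - p = p + 1391 gives 1794 = 2p, so p = 897 and Q = 2288.
After the shift, demand is Qd = 3185 - 2p and supply is Qs = p + 1391.
Clearing the new market: 3185 - 2p = p + 1391, so p = 598 and Q = 1989.
ΔQ = 1989 − 2288 = -299.00.

-299.00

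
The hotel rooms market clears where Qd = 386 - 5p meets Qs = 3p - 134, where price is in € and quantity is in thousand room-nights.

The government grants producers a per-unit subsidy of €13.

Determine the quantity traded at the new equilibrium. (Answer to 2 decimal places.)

Solve the original market: 386 - 5p = 3p - 134, hence p = 65 and Q = 61.
Since sellers receive the price plus the subsidy, the effective supply curve becomes Qs = 3p - 95.
Setting them equal: 386 - 5p = 3p - 95 → 481 = 8p, so p = 60.125 and Q = 85.375.

85.38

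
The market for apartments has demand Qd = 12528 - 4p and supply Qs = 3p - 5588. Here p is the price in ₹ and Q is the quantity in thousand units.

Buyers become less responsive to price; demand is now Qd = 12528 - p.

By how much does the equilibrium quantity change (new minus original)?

+5823

Solve the original market: 12528 - 4p = 3p - 5588, hence p = 2588 and Q = 2176.
With the change applied: demand Qd = 12528 - p, supply Qs = 3p - 5588.
Setting them equal: 12528 - p = 3p - 5588 → 18116 = 4p, so p = 4529 and Q = 7999.
ΔQ = 7999 − 2176 = +5823.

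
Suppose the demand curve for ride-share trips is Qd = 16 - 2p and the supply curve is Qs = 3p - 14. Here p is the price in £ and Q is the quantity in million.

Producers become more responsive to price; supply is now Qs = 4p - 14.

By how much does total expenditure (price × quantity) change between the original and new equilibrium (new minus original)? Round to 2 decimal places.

Solve the original market: 16 - 2p = 3p - 14, hence p = 6 and Q = 4.
The new curves are Qd = 16 - 2p (demand) and Qs = 4p - 14 (supply).
Setting them equal: 16 - 2p = 4p - 14 → 30 = 6p, so p = 5 and Q = 6.
Expenditure moves from 6×4 = 24 to 5×6 = 30; change = +6.00.

+6.00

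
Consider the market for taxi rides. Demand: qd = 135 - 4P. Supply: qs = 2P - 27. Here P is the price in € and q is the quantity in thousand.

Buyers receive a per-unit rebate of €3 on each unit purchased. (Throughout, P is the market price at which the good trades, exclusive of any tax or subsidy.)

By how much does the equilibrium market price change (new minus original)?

Before the shock: 135 - 4P = 2P - 27 ⇒ 162 = 6P ⇒ P = 27, q = 27.
Since buyers' out-of-pocket price is the market price minus the rebate, the effective demand curve becomes qd = 147 - 4P.
New equilibrium: 147 - 4P = 2P - 27 ⇒ 174 = 6P ⇒ P = 29, q = 31.
ΔP = 29 − 27 = +2.

+2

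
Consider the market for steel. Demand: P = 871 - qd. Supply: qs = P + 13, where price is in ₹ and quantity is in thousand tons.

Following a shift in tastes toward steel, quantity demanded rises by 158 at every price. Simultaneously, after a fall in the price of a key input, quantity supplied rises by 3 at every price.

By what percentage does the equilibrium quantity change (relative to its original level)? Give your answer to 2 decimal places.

Before the shock: 871 - P = P + 13 ⇒ 858 = 2P ⇒ P = 429, q = 442.
The new curves are qd = 1029 - P (demand) and qs = P + 16 (supply).
New equilibrium: 1029 - P = P + 16 ⇒ 1013 = 2P ⇒ P = 506.5, q = 522.5.
%Δq = (522.5 − 442) / 442 × 100 = +18.21%.

+18.21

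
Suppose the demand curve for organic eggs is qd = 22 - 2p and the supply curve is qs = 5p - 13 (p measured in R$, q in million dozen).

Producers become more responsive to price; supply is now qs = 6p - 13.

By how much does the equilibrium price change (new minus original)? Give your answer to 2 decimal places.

Original equilibrium: 22 - 2p = 5p - 13 gives 35 = 7p, so p = 5 and q = 12.
After the shift, demand is qd = 22 - 2p and supply is qs = 6p - 13.
Setting them equal: 22 - 2p = 6p - 13 → 35 = 8p, so p = 4.375 and q = 13.25.
Δp = 4.375 − 5 = -0.63.

-0.63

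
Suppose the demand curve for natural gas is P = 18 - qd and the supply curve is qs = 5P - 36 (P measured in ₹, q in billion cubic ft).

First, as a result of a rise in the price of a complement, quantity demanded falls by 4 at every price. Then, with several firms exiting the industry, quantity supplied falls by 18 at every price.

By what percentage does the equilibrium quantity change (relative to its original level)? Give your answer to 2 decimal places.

-70.37

Original equilibrium: 18 - P = 5P - 36 gives 54 = 6P, so P = 9 and q = 9.
After the shift, demand is qd = 14 - P and supply is qs = 5P - 54.
Clearing the new market: 14 - P = 5P - 54, so P = 34/3 ≈ 11.3333 and q = 8/3 ≈ 2.6667.
%Δq = (2.6667 − 9) / 9 × 100 = -70.37%.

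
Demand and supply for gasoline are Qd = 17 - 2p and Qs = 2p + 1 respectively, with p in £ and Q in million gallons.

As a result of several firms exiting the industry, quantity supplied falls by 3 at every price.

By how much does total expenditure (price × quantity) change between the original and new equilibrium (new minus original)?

-0.375

Solve the original market: 17 - 2p = 2p + 1, hence p = 4 and Q = 9.
With the change applied: demand Qd = 17 - 2p, supply Qs = 2p - 2.
Equate the new curves: 17 - 2p = 2p - 2, giving 19 = 4p, p = 4.75, Q = 7.5.
Expenditure moves from 4×9 = 36 to 4.75×7.5 = 35.625; change = -0.375.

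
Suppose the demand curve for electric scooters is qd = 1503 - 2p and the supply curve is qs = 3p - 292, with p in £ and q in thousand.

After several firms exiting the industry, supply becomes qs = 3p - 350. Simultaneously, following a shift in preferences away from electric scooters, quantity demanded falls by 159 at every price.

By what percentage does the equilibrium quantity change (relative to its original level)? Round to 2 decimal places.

-15.11

Initially, 1503 - 2p = 3p - 292, so 1795 = 5p and p = 359, q = 785.
The new curves are qd = 1344 - 2p (demand) and qs = 3p - 350 (supply).
Clearing the new market: 1344 - 2p = 3p - 350, so p = 338.8 and q = 666.4.
%Δq = (666.4 − 785) / 785 × 100 = -15.11%.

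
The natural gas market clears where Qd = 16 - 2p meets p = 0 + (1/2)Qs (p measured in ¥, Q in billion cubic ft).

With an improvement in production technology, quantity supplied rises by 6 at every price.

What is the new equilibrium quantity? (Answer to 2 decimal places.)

11.00

Solve the original market: 16 - 2p = 2p, hence p = 4 and Q = 8.
The shock moves the curves to Qd = 16 - 2p and Qs = 2p + 6.
New equilibrium: 16 - 2p = 2p + 6 ⇒ 10 = 4p ⇒ p = 2.5, Q = 11.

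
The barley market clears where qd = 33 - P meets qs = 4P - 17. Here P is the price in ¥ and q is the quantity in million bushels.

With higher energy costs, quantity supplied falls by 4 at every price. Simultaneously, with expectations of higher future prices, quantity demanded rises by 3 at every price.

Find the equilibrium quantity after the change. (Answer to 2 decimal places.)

24.60

Original equilibrium: 33 - P = 4P - 17 gives 50 = 5P, so P = 10 and q = 23.
The shock moves the curves to qd = 36 - P and qs = 4P - 21.
Setting them equal: 36 - P = 4P - 21 → 57 = 5P, so P = 11.4 and q = 24.6.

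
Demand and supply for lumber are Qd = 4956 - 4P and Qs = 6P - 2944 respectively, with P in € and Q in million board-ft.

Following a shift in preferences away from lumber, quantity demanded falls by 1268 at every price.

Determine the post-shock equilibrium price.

Original equilibrium: 4956 - 4P = 6P - 2944 gives 7900 = 10P, so P = 790 and Q = 1796.
With the change applied: demand Qd = 3688 - 4P, supply Qs = 6P - 2944.
Clearing the new market: 3688 - 4P = 6P - 2944, so P = 663.2 and Q = 1035.2.

663.2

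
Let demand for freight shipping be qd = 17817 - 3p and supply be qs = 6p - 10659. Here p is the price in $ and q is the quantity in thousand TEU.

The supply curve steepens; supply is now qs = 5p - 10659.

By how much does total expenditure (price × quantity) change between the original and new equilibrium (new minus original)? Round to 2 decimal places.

Original equilibrium: 17817 - 3p = 6p - 10659 gives 28476 = 9p, so p = 3164 and q = 8325.
The shock moves the curves to qd = 17817 - 3p and qs = 5p - 10659.
Setting them equal: 17817 - 3p = 5p - 10659 → 28476 = 8p, so p = 3559.5 and q = 7138.5.
Expenditure moves from 3164×8325 = 26340300 to 3559.5×7138.5 = 25409490.75; change = -930809.25.

-930809.25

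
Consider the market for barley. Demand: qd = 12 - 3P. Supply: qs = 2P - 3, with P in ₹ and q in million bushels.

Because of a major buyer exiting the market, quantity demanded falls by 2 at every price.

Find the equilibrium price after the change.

2.6

Before the shock: 12 - 3P = 2P - 3 ⇒ 15 = 5P ⇒ P = 3, q = 3.
The new curves are qd = 10 - 3P (demand) and qs = 2P - 3 (supply).
New equilibrium: 10 - 3P = 2P - 3 ⇒ 13 = 5P ⇒ P = 2.6, q = 2.2.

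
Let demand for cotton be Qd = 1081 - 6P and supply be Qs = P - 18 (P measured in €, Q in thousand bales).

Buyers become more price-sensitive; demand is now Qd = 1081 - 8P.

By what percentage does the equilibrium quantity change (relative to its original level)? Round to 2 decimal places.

-25.10

Original equilibrium: 1081 - 6P = P - 18 gives 1099 = 7P, so P = 157 and Q = 139.
The new curves are Qd = 1081 - 8P (demand) and Qs = P - 18 (supply).
Equate the new curves: 1081 - 8P = P - 18, giving 1099 = 9P, P = 1099/9 ≈ 122.1111, Q = 937/9 ≈ 104.1111.
%ΔQ = (104.1111 − 139) / 139 × 100 = -25.10%.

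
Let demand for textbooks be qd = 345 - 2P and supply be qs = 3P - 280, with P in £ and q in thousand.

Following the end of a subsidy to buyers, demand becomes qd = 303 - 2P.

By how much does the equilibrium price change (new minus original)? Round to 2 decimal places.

-8.40

Original equilibrium: 345 - 2P = 3P - 280 gives 625 = 5P, so P = 125 and q = 95.
After the shift, demand is qd = 303 - 2P and supply is qs = 3P - 280.
Setting them equal: 303 - 2P = 3P - 280 → 583 = 5P, so P = 116.6 and q = 69.8.
ΔP = 116.6 − 125 = -8.40.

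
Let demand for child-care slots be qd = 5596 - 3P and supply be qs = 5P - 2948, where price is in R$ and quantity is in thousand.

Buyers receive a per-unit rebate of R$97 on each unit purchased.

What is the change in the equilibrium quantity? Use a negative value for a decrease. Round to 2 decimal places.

Solve the original market: 5596 - 3P = 5P - 2948, hence P = 1068 and q = 2392.
Since buyers' out-of-pocket price is the market price minus the rebate, the effective demand curve becomes qd = 5887 - 3P.
Equate the new curves: 5887 - 3P = 5P - 2948, giving 8835 = 8P, P = 1104.375, q = 2573.875.
Δq = 2573.875 − 2392 = +181.88.

+181.88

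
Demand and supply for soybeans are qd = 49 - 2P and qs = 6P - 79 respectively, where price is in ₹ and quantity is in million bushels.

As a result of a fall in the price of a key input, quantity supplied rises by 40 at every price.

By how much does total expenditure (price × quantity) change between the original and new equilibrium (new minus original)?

Solve the original market: 49 - 2P = 6P - 79, hence P = 16 and q = 17.
With the change applied: demand qd = 49 - 2P, supply qs = 6P - 39.
New equilibrium: 49 - 2P = 6P - 39 ⇒ 88 = 8P ⇒ P = 11, q = 27.
Expenditure moves from 16×17 = 272 to 11×27 = 297; change = +25.

+25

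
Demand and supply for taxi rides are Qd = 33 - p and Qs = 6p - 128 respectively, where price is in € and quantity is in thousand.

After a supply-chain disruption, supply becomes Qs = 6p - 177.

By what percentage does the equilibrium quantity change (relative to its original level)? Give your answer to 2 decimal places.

Before the shock: 33 - p = 6p - 128 ⇒ 161 = 7p ⇒ p = 23, Q = 10.
The new curves are Qd = 33 - p (demand) and Qs = 6p - 177 (supply).
Equate the new curves: 33 - p = 6p - 177, giving 210 = 7p, p = 30, Q = 3.
%ΔQ = (3 − 10) / 10 × 100 = -70.00%.

-70.00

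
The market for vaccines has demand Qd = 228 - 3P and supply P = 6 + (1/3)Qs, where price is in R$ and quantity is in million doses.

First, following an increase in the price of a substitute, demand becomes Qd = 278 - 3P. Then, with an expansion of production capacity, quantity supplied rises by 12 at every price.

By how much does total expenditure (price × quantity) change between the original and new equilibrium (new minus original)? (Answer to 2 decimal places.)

+2132.33

Original equilibrium: 228 - 3P = 3P - 18 gives 246 = 6P, so P = 41 and Q = 105.
The shock moves the curves to Qd = 278 - 3P and Qs = 3P - 6.
Equate the new curves: 278 - 3P = 3P - 6, giving 284 = 6P, P = 142/3 ≈ 47.3333, Q = 136.
Expenditure moves from 41×105 = 4305 to 47.3333×136 = 6437.3333; change = +2132.33.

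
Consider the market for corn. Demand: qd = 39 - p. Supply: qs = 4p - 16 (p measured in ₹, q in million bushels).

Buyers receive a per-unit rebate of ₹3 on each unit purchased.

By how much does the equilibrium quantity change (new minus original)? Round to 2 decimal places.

Initially, 39 - p = 4p - 16, so 55 = 5p and p = 11, q = 28.
Since buyers' out-of-pocket price is the market price minus the rebate, the effective demand curve becomes qd = 42 - p.
Setting them equal: 42 - p = 4p - 16 → 58 = 5p, so p = 11.6 and q = 30.4.
Δq = 30.4 − 28 = +2.40.

+2.40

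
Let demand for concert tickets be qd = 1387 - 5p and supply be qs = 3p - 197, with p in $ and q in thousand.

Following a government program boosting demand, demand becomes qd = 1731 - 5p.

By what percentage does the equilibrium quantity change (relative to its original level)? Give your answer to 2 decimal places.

Initially, 1387 - 5p = 3p - 197, so 1584 = 8p and p = 198, q = 397.
With the change applied: demand qd = 1731 - 5p, supply qs = 3p - 197.
New equilibrium: 1731 - 5p = 3p - 197 ⇒ 1928 = 8p ⇒ p = 241, q = 526.
%Δq = (526 − 397) / 397 × 100 = +32.49%.

+32.49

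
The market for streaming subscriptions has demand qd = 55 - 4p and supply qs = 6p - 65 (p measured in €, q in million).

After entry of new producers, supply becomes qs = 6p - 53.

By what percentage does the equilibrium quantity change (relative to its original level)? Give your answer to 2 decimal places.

Original equilibrium: 55 - 4p = 6p - 65 gives 120 = 10p, so p = 12 and q = 7.
The shock moves the curves to qd = 55 - 4p and qs = 6p - 53.
Clearing the new market: 55 - 4p = 6p - 53, so p = 10.8 and q = 11.8.
%Δq = (11.8 − 7) / 7 × 100 = +68.57%.

+68.57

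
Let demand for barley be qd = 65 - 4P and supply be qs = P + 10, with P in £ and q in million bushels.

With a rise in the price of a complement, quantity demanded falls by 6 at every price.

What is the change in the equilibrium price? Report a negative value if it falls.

-1.2

Before the shock: 65 - 4P = P + 10 ⇒ 55 = 5P ⇒ P = 11, q = 21.
With the change applied: demand qd = 59 - 4P, supply qs = P + 10.
New equilibrium: 59 - 4P = P + 10 ⇒ 49 = 5P ⇒ P = 9.8, q = 19.8.
ΔP = 9.8 − 11 = -1.2.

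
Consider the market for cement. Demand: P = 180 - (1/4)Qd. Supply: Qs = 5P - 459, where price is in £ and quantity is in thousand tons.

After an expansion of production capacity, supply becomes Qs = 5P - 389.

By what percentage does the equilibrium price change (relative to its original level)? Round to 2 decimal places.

-5.94

Solve the original market: 720 - 4P = 5P - 459, hence P = 131 and Q = 196.
With the change applied: demand Qd = 720 - 4P, supply Qs = 5P - 389.
Clearing the new market: 720 - 4P = 5P - 389, so P = 1109/9 ≈ 123.2222 and Q = 2044/9 ≈ 227.1111.
%ΔP = (123.2222 − 131) / 131 × 100 = -5.94%.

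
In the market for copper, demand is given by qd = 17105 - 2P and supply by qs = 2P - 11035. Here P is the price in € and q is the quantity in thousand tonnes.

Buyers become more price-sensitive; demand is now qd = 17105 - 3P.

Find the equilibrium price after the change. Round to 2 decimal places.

5628.00

Original equilibrium: 17105 - 2P = 2P - 11035 gives 28140 = 4P, so P = 7035 and q = 3035.
After the shift, demand is qd = 17105 - 3P and supply is qs = 2P - 11035.
Equate the new curves: 17105 - 3P = 2P - 11035, giving 28140 = 5P, P = 5628, q = 221.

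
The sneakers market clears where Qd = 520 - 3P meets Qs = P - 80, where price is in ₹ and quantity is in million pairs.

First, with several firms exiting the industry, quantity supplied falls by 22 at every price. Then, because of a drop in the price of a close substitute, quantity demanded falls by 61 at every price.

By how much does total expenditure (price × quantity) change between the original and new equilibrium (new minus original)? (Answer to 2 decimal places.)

-5135.44

Before the shock: 520 - 3P = P - 80 ⇒ 600 = 4P ⇒ P = 150, Q = 70.
After the shift, demand is Qd = 459 - 3P and supply is Qs = P - 102.
Setting them equal: 459 - 3P = P - 102 → 561 = 4P, so P = 140.25 and Q = 38.25.
Expenditure moves from 150×70 = 10500 to 140.25×38.25 = 5364.5625; change = -5135.44.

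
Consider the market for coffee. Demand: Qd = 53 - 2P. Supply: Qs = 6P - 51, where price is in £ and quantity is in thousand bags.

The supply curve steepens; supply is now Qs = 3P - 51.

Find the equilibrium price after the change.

20.8

Before the shock: 53 - 2P = 6P - 51 ⇒ 104 = 8P ⇒ P = 13, Q = 27.
With the change applied: demand Qd = 53 - 2P, supply Qs = 3P - 51.
Clearing the new market: 53 - 2P = 3P - 51, so P = 20.8 and Q = 11.4.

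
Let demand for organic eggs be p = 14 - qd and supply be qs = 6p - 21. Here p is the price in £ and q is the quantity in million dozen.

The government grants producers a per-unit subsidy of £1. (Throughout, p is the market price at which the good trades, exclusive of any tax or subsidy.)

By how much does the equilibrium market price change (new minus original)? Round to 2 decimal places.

Solve the original market: 14 - p = 6p - 21, hence p = 5 and q = 9.
Since sellers receive the price plus the subsidy, the effective supply curve becomes qs = 6p - 15.
Equate the new curves: 14 - p = 6p - 15, giving 29 = 7p, p = 29/7 ≈ 4.1429, q = 69/7 ≈ 9.8571.
Δp = 4.1429 − 5 = -0.86.

-0.86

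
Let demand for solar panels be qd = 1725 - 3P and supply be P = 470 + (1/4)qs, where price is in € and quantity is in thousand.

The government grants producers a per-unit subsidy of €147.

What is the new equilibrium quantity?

Before the shock: 1725 - 3P = 4P - 1880 ⇒ 3605 = 7P ⇒ P = 515, q = 180.
Since sellers receive the price plus the subsidy, the effective supply curve becomes qs = 4P - 1292.
Equate the new curves: 1725 - 3P = 4P - 1292, giving 3017 = 7P, P = 431, q = 432.

432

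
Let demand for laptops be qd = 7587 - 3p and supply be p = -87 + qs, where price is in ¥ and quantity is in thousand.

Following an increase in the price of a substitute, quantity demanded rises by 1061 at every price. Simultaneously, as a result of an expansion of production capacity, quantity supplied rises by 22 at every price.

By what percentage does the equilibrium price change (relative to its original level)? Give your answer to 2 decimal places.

Original equilibrium: 7587 - 3p = p + 87 gives 7500 = 4p, so p = 1875 and q = 1962.
The shock moves the curves to qd = 8648 - 3p and qs = p + 109.
Clearing the new market: 8648 - 3p = p + 109, so p = 2134.75 and q = 2243.75.
%Δp = (2134.75 − 1875) / 1875 × 100 = +13.85%.

+13.85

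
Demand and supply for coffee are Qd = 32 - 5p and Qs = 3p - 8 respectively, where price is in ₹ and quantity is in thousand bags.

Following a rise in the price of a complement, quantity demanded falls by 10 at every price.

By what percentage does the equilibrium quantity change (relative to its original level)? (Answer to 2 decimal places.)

Initially, 32 - 5p = 3p - 8, so 40 = 8p and p = 5, Q = 7.
After the shift, demand is Qd = 22 - 5p and supply is Qs = 3p - 8.
Equate the new curves: 22 - 5p = 3p - 8, giving 30 = 8p, p = 3.75, Q = 3.25.
%ΔQ = (3.25 − 7) / 7 × 100 = -53.57%.

-53.57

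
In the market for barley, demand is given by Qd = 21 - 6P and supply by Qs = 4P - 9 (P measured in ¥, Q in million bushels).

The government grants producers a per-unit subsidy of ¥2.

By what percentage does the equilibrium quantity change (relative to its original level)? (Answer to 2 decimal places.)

+160.00

Original equilibrium: 21 - 6P = 4P - 9 gives 30 = 10P, so P = 3 and Q = 3.
Since sellers receive the price plus the subsidy, the effective supply curve becomes Qs = 4P - 1.
Setting them equal: 21 - 6P = 4P - 1 → 22 = 10P, so P = 2.2 and Q = 7.8.
%ΔQ = (7.8 − 3) / 3 × 100 = +160.00%.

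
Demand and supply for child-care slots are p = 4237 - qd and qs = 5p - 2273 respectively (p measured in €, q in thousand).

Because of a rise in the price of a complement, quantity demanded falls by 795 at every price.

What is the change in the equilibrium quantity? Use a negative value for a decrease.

Original equilibrium: 4237 - p = 5p - 2273 gives 6510 = 6p, so p = 1085 and q = 3152.
After the shift, demand is qd = 3442 - p and supply is qs = 5p - 2273.
New equilibrium: 3442 - p = 5p - 2273 ⇒ 5715 = 6p ⇒ p = 952.5, q = 2489.5.
Δq = 2489.5 − 3152 = -662.5.

-662.5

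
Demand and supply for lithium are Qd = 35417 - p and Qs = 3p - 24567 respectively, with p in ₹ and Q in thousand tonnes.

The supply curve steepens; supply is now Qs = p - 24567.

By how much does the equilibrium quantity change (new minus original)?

-14996

Original equilibrium: 35417 - p = 3p - 24567 gives 59984 = 4p, so p = 14996 and Q = 20421.
With the change applied: demand Qd = 35417 - p, supply Qs = p - 24567.
Setting them equal: 35417 - p = p - 24567 → 59984 = 2p, so p = 29992 and Q = 5425.
ΔQ = 5425 − 20421 = -14996.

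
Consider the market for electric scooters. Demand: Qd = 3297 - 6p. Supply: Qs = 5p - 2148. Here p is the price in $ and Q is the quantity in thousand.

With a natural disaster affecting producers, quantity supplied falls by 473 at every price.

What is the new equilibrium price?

Solve the original market: 3297 - 6p = 5p - 2148, hence p = 495 and Q = 327.
The shock moves the curves to Qd = 3297 - 6p and Qs = 5p - 2621.
Setting them equal: 3297 - 6p = 5p - 2621 → 5918 = 11p, so p = 538 and Q = 69.

538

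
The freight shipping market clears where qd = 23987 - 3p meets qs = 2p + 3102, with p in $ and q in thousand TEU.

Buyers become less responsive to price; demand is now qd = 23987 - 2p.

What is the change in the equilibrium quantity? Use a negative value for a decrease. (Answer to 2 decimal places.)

+2088.50

Initially, 23987 - 3p = 2p + 3102, so 20885 = 5p and p = 4177, q = 11456.
With the change applied: demand qd = 23987 - 2p, supply qs = 2p + 3102.
Clearing the new market: 23987 - 2p = 2p + 3102, so p = 5221.25 and q = 13544.5.
Δq = 13544.5 − 11456 = +2088.50.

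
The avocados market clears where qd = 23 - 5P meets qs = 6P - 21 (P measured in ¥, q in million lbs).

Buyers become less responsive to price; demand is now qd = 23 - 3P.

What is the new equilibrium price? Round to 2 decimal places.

Before the shock: 23 - 5P = 6P - 21 ⇒ 44 = 11P ⇒ P = 4, q = 3.
With the change applied: demand qd = 23 - 3P, supply qs = 6P - 21.
Clearing the new market: 23 - 3P = 6P - 21, so P = 44/9 ≈ 4.8889 and q = 25/3 ≈ 8.3333.

4.89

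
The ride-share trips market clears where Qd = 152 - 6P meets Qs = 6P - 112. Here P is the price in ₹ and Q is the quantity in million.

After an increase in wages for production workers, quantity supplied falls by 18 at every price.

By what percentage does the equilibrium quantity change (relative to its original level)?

-45

Before the shock: 152 - 6P = 6P - 112 ⇒ 264 = 12P ⇒ P = 22, Q = 20.
After the shift, demand is Qd = 152 - 6P and supply is Qs = 6P - 130.
Equate the new curves: 152 - 6P = 6P - 130, giving 282 = 12P, P = 23.5, Q = 11.
%ΔQ = (11 − 20) / 20 × 100 = -45%.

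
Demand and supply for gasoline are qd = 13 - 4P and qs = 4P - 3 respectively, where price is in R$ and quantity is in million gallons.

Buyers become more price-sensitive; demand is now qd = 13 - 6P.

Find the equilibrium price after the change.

Solve the original market: 13 - 4P = 4P - 3, hence P = 2 and q = 5.
With the change applied: demand qd = 13 - 6P, supply qs = 4P - 3.
Setting them equal: 13 - 6P = 4P - 3 → 16 = 10P, so P = 1.6 and q = 3.4.

1.6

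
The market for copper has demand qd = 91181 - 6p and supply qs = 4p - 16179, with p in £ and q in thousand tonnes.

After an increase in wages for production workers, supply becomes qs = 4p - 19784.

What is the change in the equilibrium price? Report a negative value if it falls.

Initially, 91181 - 6p = 4p - 16179, so 107360 = 10p and p = 10736, q = 26765.
The new curves are qd = 91181 - 6p (demand) and qs = 4p - 19784 (supply).
Clearing the new market: 91181 - 6p = 4p - 19784, so p = 11096.5 and q = 24602.
Δp = 11096.5 − 10736 = +360.5.

+360.5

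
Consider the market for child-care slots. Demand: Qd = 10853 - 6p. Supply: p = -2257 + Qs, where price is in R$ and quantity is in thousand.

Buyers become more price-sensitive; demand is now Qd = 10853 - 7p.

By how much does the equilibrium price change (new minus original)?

-153.5

Original equilibrium: 10853 - 6p = p + 2257 gives 8596 = 7p, so p = 1228 and Q = 3485.
The new curves are Qd = 10853 - 7p (demand) and Qs = p + 2257 (supply).
Setting them equal: 10853 - 7p = p + 2257 → 8596 = 8p, so p = 1074.5 and Q = 3331.5.
Δp = 1074.5 − 1228 = -153.5.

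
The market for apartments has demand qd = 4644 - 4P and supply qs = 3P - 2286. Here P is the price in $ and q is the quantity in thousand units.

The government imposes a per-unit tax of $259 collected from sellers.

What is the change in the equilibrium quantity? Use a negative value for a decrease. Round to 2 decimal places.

-444.00

Solve the original market: 4644 - 4P = 3P - 2286, hence P = 990 and q = 684.
Since sellers keep the price net of the tax, the effective supply curve becomes qs = 3P - 3063.
Setting them equal: 4644 - 4P = 3P - 3063 → 7707 = 7P, so P = 1101 and q = 240.
Δq = 240 − 684 = -444.00.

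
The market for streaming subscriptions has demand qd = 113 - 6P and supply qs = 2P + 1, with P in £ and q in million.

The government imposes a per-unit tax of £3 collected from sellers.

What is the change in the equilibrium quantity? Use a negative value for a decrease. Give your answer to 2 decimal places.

Before the shock: 113 - 6P = 2P + 1 ⇒ 112 = 8P ⇒ P = 14, q = 29.
Since sellers keep the price net of the tax, the effective supply curve becomes qs = 2P - 5.
Clearing the new market: 113 - 6P = 2P - 5, so P = 14.75 and q = 24.5.
Δq = 24.5 − 29 = -4.50.

-4.50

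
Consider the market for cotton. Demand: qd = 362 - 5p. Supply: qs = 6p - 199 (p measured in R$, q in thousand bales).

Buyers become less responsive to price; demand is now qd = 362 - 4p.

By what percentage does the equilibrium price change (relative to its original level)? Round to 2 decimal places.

Before the shock: 362 - 5p = 6p - 199 ⇒ 561 = 11p ⇒ p = 51, q = 107.
After the shift, demand is qd = 362 - 4p and supply is qs = 6p - 199.
Setting them equal: 362 - 4p = 6p - 199 → 561 = 10p, so p = 56.1 and q = 137.6.
%Δp = (56.1 − 51) / 51 × 100 = +10.00%.

+10.00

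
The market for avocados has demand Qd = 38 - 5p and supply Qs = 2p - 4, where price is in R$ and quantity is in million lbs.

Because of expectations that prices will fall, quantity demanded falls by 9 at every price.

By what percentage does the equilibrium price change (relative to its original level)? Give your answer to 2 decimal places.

-21.43

Initially, 38 - 5p = 2p - 4, so 42 = 7p and p = 6, Q = 8.
After the shift, demand is Qd = 29 - 5p and supply is Qs = 2p - 4.
Equate the new curves: 29 - 5p = 2p - 4, giving 33 = 7p, p = 33/7 ≈ 4.7143, Q = 38/7 ≈ 5.4286.
%Δp = (4.7143 − 6) / 6 × 100 = -21.43%.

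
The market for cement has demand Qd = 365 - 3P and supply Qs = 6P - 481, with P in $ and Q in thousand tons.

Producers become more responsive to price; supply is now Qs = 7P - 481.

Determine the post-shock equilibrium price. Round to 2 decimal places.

84.60

Solve the original market: 365 - 3P = 6P - 481, hence P = 94 and Q = 83.
After the shift, demand is Qd = 365 - 3P and supply is Qs = 7P - 481.
Equate the new curves: 365 - 3P = 7P - 481, giving 846 = 10P, P = 84.6, Q = 111.2.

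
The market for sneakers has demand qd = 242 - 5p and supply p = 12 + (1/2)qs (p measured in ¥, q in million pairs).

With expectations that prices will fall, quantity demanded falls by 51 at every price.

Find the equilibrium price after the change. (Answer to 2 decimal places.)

30.71

Solve the original market: 242 - 5p = 2p - 24, hence p = 38 and q = 52.
With the change applied: demand qd = 191 - 5p, supply qs = 2p - 24.
Equate the new curves: 191 - 5p = 2p - 24, giving 215 = 7p, p = 215/7 ≈ 30.7143, q = 262/7 ≈ 37.4286.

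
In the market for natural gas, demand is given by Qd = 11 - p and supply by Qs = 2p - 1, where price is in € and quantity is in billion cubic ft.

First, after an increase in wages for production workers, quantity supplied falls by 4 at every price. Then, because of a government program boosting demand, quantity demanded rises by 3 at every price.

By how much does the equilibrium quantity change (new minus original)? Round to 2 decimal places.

Initially, 11 - p = 2p - 1, so 12 = 3p and p = 4, Q = 7.
With the change applied: demand Qd = 14 - p, supply Qs = 2p - 5.
Clearing the new market: 14 - p = 2p - 5, so p = 19/3 ≈ 6.3333 and Q = 23/3 ≈ 7.6667.
ΔQ = 7.6667 − 7 = +0.67.

+0.67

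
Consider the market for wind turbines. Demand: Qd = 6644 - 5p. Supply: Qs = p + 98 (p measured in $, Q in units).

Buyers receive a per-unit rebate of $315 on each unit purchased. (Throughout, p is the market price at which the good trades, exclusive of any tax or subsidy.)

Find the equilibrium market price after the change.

Before the shock: 6644 - 5p = p + 98 ⇒ 6546 = 6p ⇒ p = 1091, Q = 1189.
Since buyers' out-of-pocket price is the market price minus the rebate, the effective demand curve becomes Qd = 8219 - 5p.
Clearing the new market: 8219 - 5p = p + 98, so p = 1353.5 and Q = 1451.5.

1353.5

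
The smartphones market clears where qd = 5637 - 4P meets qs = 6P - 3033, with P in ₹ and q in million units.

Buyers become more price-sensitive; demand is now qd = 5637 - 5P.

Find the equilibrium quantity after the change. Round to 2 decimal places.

Original equilibrium: 5637 - 4P = 6P - 3033 gives 8670 = 10P, so P = 867 and q = 2169.
The new curves are qd = 5637 - 5P (demand) and qs = 6P - 3033 (supply).
New equilibrium: 5637 - 5P = 6P - 3033 ⇒ 8670 = 11P ⇒ P = 8670/11 ≈ 788.1818, q = 18657/11 ≈ 1696.0909.

1696.09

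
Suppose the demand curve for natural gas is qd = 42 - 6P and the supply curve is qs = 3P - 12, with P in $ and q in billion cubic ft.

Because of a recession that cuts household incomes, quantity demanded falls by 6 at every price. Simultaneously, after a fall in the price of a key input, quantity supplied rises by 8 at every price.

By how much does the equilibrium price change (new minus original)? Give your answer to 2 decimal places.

-1.56

Solve the original market: 42 - 6P = 3P - 12, hence P = 6 and q = 6.
The shock moves the curves to qd = 36 - 6P and qs = 3P - 4.
New equilibrium: 36 - 6P = 3P - 4 ⇒ 40 = 9P ⇒ P = 40/9 ≈ 4.4444, q = 28/3 ≈ 9.3333.
ΔP = 4.4444 − 6 = -1.56.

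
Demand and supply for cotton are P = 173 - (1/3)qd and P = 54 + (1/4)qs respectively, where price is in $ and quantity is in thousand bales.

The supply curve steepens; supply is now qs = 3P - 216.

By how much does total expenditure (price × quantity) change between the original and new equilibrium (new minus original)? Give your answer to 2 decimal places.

-2861.25

Initially, 519 - 3P = 4P - 216, so 735 = 7P and P = 105, q = 204.
The shock moves the curves to qd = 519 - 3P and qs = 3P - 216.
Equate the new curves: 519 - 3P = 3P - 216, giving 735 = 6P, P = 122.5, q = 151.5.
Expenditure moves from 105×204 = 21420 to 122.5×151.5 = 18558.75; change = -2861.25.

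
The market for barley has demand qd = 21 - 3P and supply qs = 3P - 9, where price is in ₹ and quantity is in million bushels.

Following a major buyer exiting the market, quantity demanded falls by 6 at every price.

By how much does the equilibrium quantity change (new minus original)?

-3

Before the shock: 21 - 3P = 3P - 9 ⇒ 30 = 6P ⇒ P = 5, q = 6.
The new curves are qd = 15 - 3P (demand) and qs = 3P - 9 (supply).
Equate the new curves: 15 - 3P = 3P - 9, giving 24 = 6P, P = 4, q = 3.
Δq = 3 − 6 = -3.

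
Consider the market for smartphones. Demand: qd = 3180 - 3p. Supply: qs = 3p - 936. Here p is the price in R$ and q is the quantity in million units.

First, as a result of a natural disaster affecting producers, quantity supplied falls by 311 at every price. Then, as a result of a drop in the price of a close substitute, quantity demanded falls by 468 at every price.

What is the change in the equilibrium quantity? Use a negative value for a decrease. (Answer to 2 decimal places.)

-389.50

Before the shock: 3180 - 3p = 3p - 936 ⇒ 4116 = 6p ⇒ p = 686, q = 1122.
The new curves are qd = 2712 - 3p (demand) and qs = 3p - 1247 (supply).
Clearing the new market: 2712 - 3p = 3p - 1247, so p = 3959/6 ≈ 659.8333 and q = 732.5.
Δq = 732.5 − 1122 = -389.50.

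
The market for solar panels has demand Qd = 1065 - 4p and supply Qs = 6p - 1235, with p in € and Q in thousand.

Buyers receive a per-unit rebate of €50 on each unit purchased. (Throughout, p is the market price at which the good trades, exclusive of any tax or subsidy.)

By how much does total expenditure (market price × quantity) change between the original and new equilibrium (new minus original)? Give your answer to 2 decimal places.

Before the shock: 1065 - 4p = 6p - 1235 ⇒ 2300 = 10p ⇒ p = 230, Q = 145.
Since buyers' out-of-pocket price is the market price minus the rebate, the effective demand curve becomes Qd = 1265 - 4p.
Clearing the new market: 1265 - 4p = 6p - 1235, so p = 250 and Q = 265.
Expenditure moves from 230×145 = 33350 to 250×265 = 66250; change = +32900.00.

+32900.00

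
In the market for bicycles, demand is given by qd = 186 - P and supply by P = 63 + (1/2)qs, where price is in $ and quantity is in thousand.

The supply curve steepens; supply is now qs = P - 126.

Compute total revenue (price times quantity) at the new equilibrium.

Before the shock: 186 - P = 2P - 126 ⇒ 312 = 3P ⇒ P = 104, q = 82.
The shock moves the curves to qd = 186 - P and qs = P - 126.
Setting them equal: 186 - P = P - 126 → 312 = 2P, so P = 156 and q = 30.
New expenditure = 156 × 30 = 4680.

4680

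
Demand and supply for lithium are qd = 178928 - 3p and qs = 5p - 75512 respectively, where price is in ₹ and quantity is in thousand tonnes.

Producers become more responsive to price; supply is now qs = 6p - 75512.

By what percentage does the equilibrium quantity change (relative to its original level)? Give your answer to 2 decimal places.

+12.69

Before the shock: 178928 - 3p = 5p - 75512 ⇒ 254440 = 8p ⇒ p = 31805, q = 83513.
The new curves are qd = 178928 - 3p (demand) and qs = 6p - 75512 (supply).
Setting them equal: 178928 - 3p = 6p - 75512 → 254440 = 9p, so p = 254440/9 ≈ 28271.1111 and q = 282344/3 ≈ 94114.6667.
%Δq = (94114.6667 − 83513) / 83513 × 100 = +12.69%.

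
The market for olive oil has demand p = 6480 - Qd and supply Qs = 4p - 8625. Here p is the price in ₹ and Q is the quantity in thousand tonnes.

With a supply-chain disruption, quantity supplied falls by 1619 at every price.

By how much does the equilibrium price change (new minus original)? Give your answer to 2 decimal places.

+323.80

Solve the original market: 6480 - p = 4p - 8625, hence p = 3021 and Q = 3459.
After the shift, demand is Qd = 6480 - p and supply is Qs = 4p - 10244.
New equilibrium: 6480 - p = 4p - 10244 ⇒ 16724 = 5p ⇒ p = 3344.8, Q = 3135.2.
Δp = 3344.8 − 3021 = +323.80.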